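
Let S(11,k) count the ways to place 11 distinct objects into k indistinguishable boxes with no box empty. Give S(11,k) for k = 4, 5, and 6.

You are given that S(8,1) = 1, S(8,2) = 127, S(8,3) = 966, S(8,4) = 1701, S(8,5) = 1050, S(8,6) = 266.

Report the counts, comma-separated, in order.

145750, 246730, 179487

[9] T[9,2]:2*127+1=255 · T[9,3]:3*966+127=3025 · T[9,4]:4*1701+966=7770 · T[9,5]:5*1050+1701=6951 · T[9,6]:6*266+1050=2646
[10] T[10,3]:3*3025+255=9330 · T[10,4]:4*7770+3025=34105 · T[10,5]:5*6951+7770=42525 · T[10,6]:6*2646+6951=22827
[11] T[11,4]:4*34105+9330=145750 · T[11,5]:5*42525+34105=246730 · T[11,6]:6*22827+42525=179487
Read S(11,4) = 145750, S(11,5) = 246730, S(11,6) = 179487.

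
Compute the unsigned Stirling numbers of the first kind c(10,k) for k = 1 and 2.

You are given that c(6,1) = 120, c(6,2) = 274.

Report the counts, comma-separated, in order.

@7  (7,1):120·6+0→720, (7,2):274·6+120→1764
@8  (8,1):720·7+0→5040, (8,2):1764·7+720→13068
@9  (9,1):5040·8+0→40320, (9,2):13068·8+5040→109584
@10  (10,1):40320·9+0→362880, (10,2):109584·9+40320→1026576
Read c(10,1) = 362880, c(10,2) = 1026576.

362880, 1026576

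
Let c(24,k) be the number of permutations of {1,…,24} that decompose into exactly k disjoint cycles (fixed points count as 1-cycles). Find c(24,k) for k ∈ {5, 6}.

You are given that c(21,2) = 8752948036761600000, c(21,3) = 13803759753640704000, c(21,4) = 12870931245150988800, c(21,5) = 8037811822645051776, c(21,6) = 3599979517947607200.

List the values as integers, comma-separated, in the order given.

105005310755917452984576, 50779532534302850198976

r22: T_22,3=21×13803759753640704000+8752948036761600000=298631902863216384000; T_22,4=21×12870931245150988800+13803759753640704000=284093315901811468800; T_22,5=21×8037811822645051776+12870931245150988800=181664979520697076096; T_22,6=21×3599979517947607200+8037811822645051776=83637381699544802976
r23: T_23,4=22×284093315901811468800+298631902863216384000=6548684852703068697600; T_23,5=22×181664979520697076096+284093315901811468800=4280722865357147142912; T_23,6=22×83637381699544802976+181664979520697076096=2021687376910682741568
r24: T_24,5=23×4280722865357147142912+6548684852703068697600=105005310755917452984576; T_24,6=23×2021687376910682741568+4280722865357147142912=50779532534302850198976
Read c(24,5) = 105005310755917452984576, c(24,6) = 50779532534302850198976.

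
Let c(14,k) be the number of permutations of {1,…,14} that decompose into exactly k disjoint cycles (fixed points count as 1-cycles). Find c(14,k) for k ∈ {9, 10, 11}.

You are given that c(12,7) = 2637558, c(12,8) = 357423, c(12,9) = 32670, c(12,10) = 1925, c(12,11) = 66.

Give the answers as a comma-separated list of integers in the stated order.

16669653, 1474473, 91091

@13  (13,8):357423·12+2637558→6926634, (13,9):32670·12+357423→749463, (13,10):1925·12+32670→55770, (13,11):66·12+1925→2717
@14  (14,9):749463·13+6926634→16669653, (14,10):55770·13+749463→1474473, (14,11):2717·13+55770→91091
Read c(14,9) = 16669653, c(14,10) = 1474473, c(14,11) = 91091.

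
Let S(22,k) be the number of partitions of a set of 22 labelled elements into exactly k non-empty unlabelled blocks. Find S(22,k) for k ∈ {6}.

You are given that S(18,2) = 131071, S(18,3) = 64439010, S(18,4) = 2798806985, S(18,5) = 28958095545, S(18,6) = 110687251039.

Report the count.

163305339345225

r19: T_19,3=3×64439010+131071=193448101; T_19,4=4×2798806985+64439010=11259666950; T_19,5=5×28958095545+2798806985=147589284710; T_19,6=6×110687251039+28958095545=693081601779
r20: T_20,4=4×11259666950+193448101=45232115901; T_20,5=5×147589284710+11259666950=749206090500; T_20,6=6×693081601779+147589284710=4306078895384
r21: T_21,5=5×749206090500+45232115901=3791262568401; T_21,6=6×4306078895384+749206090500=26585679462804
r22: T_22,6=6×26585679462804+3791262568401=163305339345225
Read S(22,6) = 163305339345225.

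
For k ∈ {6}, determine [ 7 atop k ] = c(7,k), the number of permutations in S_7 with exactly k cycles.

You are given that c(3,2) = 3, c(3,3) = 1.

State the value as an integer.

21

[4] T[4,3]:3*1+3=6 · T[4,4]:3*0+1=1
[5] T[5,4]:4*1+6=10 · T[5,5]:4*0+1=1
[6] T[6,5]:5*1+10=15 · T[6,6]:5*0+1=1
[7] T[7,6]:6*1+15=21
Read c(7,6) = 21.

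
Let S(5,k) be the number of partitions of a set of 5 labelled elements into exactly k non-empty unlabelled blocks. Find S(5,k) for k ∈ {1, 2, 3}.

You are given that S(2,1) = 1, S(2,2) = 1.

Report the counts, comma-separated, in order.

r3: T_3,1=1×1+0=1; T_3,2=2×1+1=3; T_3,3=3×0+1=1
r4: T_4,1=1×1+0=1; T_4,2=2×3+1=7; T_4,3=3×1+3=6
r5: T_5,1=1×1+0=1; T_5,2=2×7+1=15; T_5,3=3×6+7=25
Read S(5,1) = 1, S(5,2) = 15, S(5,3) = 25.

1, 15, 25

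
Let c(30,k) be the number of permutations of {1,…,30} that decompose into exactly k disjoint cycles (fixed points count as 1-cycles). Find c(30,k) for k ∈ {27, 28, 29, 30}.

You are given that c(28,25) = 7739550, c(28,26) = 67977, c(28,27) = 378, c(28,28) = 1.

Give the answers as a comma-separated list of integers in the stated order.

11921175, 90335, 435, 1

i=29: T(29,26)=7739550+28·67977=9642906 | T(29,27)=67977+28·378=78561 | T(29,28)=378+28·1=406 | T(29,29)=1+28·0=1
i=30: T(30,27)=9642906+29·78561=11921175 | T(30,28)=78561+29·406=90335 | T(30,29)=406+29·1=435 | T(30,30)=1+29·0=1
Read c(30,27) = 11921175, c(30,28) = 90335, c(30,29) = 435, c(30,30) = 1.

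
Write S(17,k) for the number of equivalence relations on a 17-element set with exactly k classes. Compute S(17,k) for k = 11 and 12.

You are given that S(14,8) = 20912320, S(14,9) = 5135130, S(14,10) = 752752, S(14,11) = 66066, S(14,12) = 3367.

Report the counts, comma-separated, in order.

row 15: T[15][9]=9·5135130+20912320=67128490  T[15][10]=10·752752+5135130=12662650  T[15][11]=11·66066+752752=1479478  T[15][12]=12·3367+66066=106470
row 16: T[16][10]=10·12662650+67128490=193754990  T[16][11]=11·1479478+12662650=28936908  T[16][12]=12·106470+1479478=2757118
row 17: T[17][11]=11·28936908+193754990=512060978  T[17][12]=12·2757118+28936908=62022324
Read S(17,11) = 512060978, S(17,12) = 62022324.

512060978, 62022324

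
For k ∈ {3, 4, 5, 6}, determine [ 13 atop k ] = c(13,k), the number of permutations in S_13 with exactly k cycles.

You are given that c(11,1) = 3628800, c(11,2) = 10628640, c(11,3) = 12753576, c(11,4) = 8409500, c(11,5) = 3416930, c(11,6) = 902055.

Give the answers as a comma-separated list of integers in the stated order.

row 12: T[12][2]=11·10628640+3628800=120543840  T[12][3]=11·12753576+10628640=150917976  T[12][4]=11·8409500+12753576=105258076  T[12][5]=11·3416930+8409500=45995730  T[12][6]=11·902055+3416930=13339535
row 13: T[13][3]=12·150917976+120543840=1931559552  T[13][4]=12·105258076+150917976=1414014888  T[13][5]=12·45995730+105258076=657206836  T[13][6]=12·13339535+45995730=206070150
Read c(13,3) = 1931559552, c(13,4) = 1414014888, c(13,5) = 657206836, c(13,6) = 206070150.

1931559552, 1414014888, 657206836, 206070150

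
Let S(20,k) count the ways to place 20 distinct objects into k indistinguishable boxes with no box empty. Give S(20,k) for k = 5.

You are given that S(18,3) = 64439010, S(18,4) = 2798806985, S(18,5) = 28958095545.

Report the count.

i=19: T(19,4)=64439010+4·2798806985=11259666950 | T(19,5)=2798806985+5·28958095545=147589284710
i=20: T(20,5)=11259666950+5·147589284710=749206090500
Read S(20,5) = 749206090500.

749206090500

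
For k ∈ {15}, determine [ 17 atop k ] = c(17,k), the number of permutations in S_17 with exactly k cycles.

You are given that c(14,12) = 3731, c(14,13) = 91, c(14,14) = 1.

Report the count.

i=15: T(15,13)=3731+14·91=5005 | T(15,14)=91+14·1=105 | T(15,15)=1+14·0=1
i=16: T(16,14)=5005+15·105=6580 | T(16,15)=105+15·1=120
i=17: T(17,15)=6580+16·120=8500
Read c(17,15) = 8500.

8500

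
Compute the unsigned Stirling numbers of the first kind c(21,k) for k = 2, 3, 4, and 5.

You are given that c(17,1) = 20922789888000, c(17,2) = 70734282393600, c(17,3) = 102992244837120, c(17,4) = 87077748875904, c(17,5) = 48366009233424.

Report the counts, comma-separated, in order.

i=18: T(18,1)=0+17·20922789888000=355687428096000 | T(18,2)=20922789888000+17·70734282393600=1223405590579200 | T(18,3)=70734282393600+17·102992244837120=1821602444624640 | T(18,4)=102992244837120+17·87077748875904=1583313975727488 | T(18,5)=87077748875904+17·48366009233424=909299905844112
i=19: T(19,1)=0+18·355687428096000=6402373705728000 | T(19,2)=355687428096000+18·1223405590579200=22376988058521600 | T(19,3)=1223405590579200+18·1821602444624640=34012249593822720 | T(19,4)=1821602444624640+18·1583313975727488=30321254007719424 | T(19,5)=1583313975727488+18·909299905844112=17950712280921504
i=20: T(20,1)=0+19·6402373705728000=121645100408832000 | T(20,2)=6402373705728000+19·22376988058521600=431565146817638400 | T(20,3)=22376988058521600+19·34012249593822720=668609730341153280 | T(20,4)=34012249593822720+19·30321254007719424=610116075740491776 | T(20,5)=30321254007719424+19·17950712280921504=371384787345228000
i=21: T(21,2)=121645100408832000+20·431565146817638400=8752948036761600000 | T(21,3)=431565146817638400+20·668609730341153280=13803759753640704000 | T(21,4)=668609730341153280+20·610116075740491776=12870931245150988800 | T(21,5)=610116075740491776+20·371384787345228000=8037811822645051776
Read c(21,2) = 8752948036761600000, c(21,3) = 13803759753640704000, c(21,4) = 12870931245150988800, c(21,5) = 8037811822645051776.

8752948036761600000, 13803759753640704000, 12870931245150988800, 8037811822645051776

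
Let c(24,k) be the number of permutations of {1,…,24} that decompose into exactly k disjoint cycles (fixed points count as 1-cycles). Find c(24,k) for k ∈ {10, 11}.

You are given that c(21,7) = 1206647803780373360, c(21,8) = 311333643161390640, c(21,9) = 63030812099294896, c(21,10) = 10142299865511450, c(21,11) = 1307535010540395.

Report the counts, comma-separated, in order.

220984454979433717396, 33081711368574204996

r22: T_22,8=21×311333643161390640+1206647803780373360=7744654310169576800; T_22,9=21×63030812099294896+311333643161390640=1634980697246583456; T_22,10=21×10142299865511450+63030812099294896=276019109275035346; T_22,11=21×1307535010540395+10142299865511450=37600535086859745
r23: T_23,9=22×1634980697246583456+7744654310169576800=43714229649594412832; T_23,10=22×276019109275035346+1634980697246583456=7707401101297361068; T_23,11=22×37600535086859745+276019109275035346=1103230881185949736
r24: T_24,10=23×7707401101297361068+43714229649594412832=220984454979433717396; T_24,11=23×1103230881185949736+7707401101297361068=33081711368574204996
Read c(24,10) = 220984454979433717396, c(24,11) = 33081711368574204996.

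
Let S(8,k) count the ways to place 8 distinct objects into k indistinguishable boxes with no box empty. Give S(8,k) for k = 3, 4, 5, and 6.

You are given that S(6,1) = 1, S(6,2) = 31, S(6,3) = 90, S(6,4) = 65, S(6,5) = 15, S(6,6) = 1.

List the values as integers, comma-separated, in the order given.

966, 1701, 1050, 266

@7  (7,2):31·2+1→63, (7,3):90·3+31→301, (7,4):65·4+90→350, (7,5):15·5+65→140, (7,6):1·6+15→21
@8  (8,3):301·3+63→966, (8,4):350·4+301→1701, (8,5):140·5+350→1050, (8,6):21·6+140→266
Read S(8,3) = 966, S(8,4) = 1701, S(8,5) = 1050, S(8,6) = 266.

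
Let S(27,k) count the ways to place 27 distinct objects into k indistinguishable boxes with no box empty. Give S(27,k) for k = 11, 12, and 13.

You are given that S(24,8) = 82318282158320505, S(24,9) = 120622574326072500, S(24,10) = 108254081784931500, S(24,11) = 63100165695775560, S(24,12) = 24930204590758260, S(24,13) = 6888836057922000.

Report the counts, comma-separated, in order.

@25  (25,9):120622574326072500·9+82318282158320505→1167921451092973005, (25,10):108254081784931500·10+120622574326072500→1203163392175387500, (25,11):63100165695775560·11+108254081784931500→802355904438462660, (25,12):24930204590758260·12+63100165695775560→362262620784874680, (25,13):6888836057922000·13+24930204590758260→114485073343744260
@26  (26,10):1203163392175387500·10+1167921451092973005→13199555372846848005, (26,11):802355904438462660·11+1203163392175387500→10029078340998476760, (26,12):362262620784874680·12+802355904438462660→5149507353856958820, (26,13):114485073343744260·13+362262620784874680→1850568574253550060
@27  (27,11):10029078340998476760·11+13199555372846848005→123519417123830092365, (27,12):5149507353856958820·12+10029078340998476760→71823166587281982600, (27,13):1850568574253550060·13+5149507353856958820→29206898819153109600
Read S(27,11) = 123519417123830092365, S(27,12) = 71823166587281982600, S(27,13) = 29206898819153109600.

123519417123830092365, 71823166587281982600, 29206898819153109600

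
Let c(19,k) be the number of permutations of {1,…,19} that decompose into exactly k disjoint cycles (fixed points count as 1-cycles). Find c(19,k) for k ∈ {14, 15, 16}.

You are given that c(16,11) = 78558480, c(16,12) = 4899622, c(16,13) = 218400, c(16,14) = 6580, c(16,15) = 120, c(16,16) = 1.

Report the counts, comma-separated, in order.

i=17: T(17,12)=78558480+16·4899622=156952432 | T(17,13)=4899622+16·218400=8394022 | T(17,14)=218400+16·6580=323680 | T(17,15)=6580+16·120=8500 | T(17,16)=120+16·1=136
i=18: T(18,13)=156952432+17·8394022=299650806 | T(18,14)=8394022+17·323680=13896582 | T(18,15)=323680+17·8500=468180 | T(18,16)=8500+17·136=10812
i=19: T(19,14)=299650806+18·13896582=549789282 | T(19,15)=13896582+18·468180=22323822 | T(19,16)=468180+18·10812=662796
Read c(19,14) = 549789282, c(19,15) = 22323822, c(19,16) = 662796.

549789282, 22323822, 662796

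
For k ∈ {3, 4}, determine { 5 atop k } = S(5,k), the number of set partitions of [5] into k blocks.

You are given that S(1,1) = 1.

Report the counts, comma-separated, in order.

25, 10

row 2: T[2][1]=1·1+0=1  T[2][2]=2·0+1=1
row 3: T[3][1]=1·1+0=1  T[3][2]=2·1+1=3  T[3][3]=3·0+1=1
row 4: T[4][2]=2·3+1=7  T[4][3]=3·1+3=6  T[4][4]=4·0+1=1
row 5: T[5][3]=3·6+7=25  T[5][4]=4·1+6=10
Read S(5,3) = 25, S(5,4) = 10.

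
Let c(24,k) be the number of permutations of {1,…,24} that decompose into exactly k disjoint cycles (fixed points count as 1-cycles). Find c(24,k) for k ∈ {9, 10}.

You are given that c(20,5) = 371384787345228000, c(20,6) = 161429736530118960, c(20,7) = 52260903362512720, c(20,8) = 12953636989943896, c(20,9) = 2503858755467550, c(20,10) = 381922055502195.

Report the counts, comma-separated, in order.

1204749260161737632496, 220984454979433717396

i=21: T(21,6)=371384787345228000+20·161429736530118960=3599979517947607200 | T(21,7)=161429736530118960+20·52260903362512720=1206647803780373360 | T(21,8)=52260903362512720+20·12953636989943896=311333643161390640 | T(21,9)=12953636989943896+20·2503858755467550=63030812099294896 | T(21,10)=2503858755467550+20·381922055502195=10142299865511450
i=22: T(22,7)=3599979517947607200+21·1206647803780373360=28939583397335447760 | T(22,8)=1206647803780373360+21·311333643161390640=7744654310169576800 | T(22,9)=311333643161390640+21·63030812099294896=1634980697246583456 | T(22,10)=63030812099294896+21·10142299865511450=276019109275035346
i=23: T(23,8)=28939583397335447760+22·7744654310169576800=199321978221066137360 | T(23,9)=7744654310169576800+22·1634980697246583456=43714229649594412832 | T(23,10)=1634980697246583456+22·276019109275035346=7707401101297361068
i=24: T(24,9)=199321978221066137360+23·43714229649594412832=1204749260161737632496 | T(24,10)=43714229649594412832+23·7707401101297361068=220984454979433717396
Read c(24,9) = 1204749260161737632496, c(24,10) = 220984454979433717396.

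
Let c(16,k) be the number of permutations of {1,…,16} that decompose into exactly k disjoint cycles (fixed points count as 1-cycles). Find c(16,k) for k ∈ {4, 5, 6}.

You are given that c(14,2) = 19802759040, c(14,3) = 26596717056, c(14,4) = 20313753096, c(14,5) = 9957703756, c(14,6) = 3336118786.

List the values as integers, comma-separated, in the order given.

5056995703824, 2706813345600, 1009672107080

i=15: T(15,3)=19802759040+14·26596717056=392156797824 | T(15,4)=26596717056+14·20313753096=310989260400 | T(15,5)=20313753096+14·9957703756=159721605680 | T(15,6)=9957703756+14·3336118786=56663366760
i=16: T(16,4)=392156797824+15·310989260400=5056995703824 | T(16,5)=310989260400+15·159721605680=2706813345600 | T(16,6)=159721605680+15·56663366760=1009672107080
Read c(16,4) = 5056995703824, c(16,5) = 2706813345600, c(16,6) = 1009672107080.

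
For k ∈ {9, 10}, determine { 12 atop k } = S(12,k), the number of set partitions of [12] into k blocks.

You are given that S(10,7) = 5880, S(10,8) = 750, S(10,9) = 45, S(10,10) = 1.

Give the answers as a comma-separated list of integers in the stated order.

row 11: T[11][8]=8·750+5880=11880  T[11][9]=9·45+750=1155  T[11][10]=10·1+45=55
row 12: T[12][9]=9·1155+11880=22275  T[12][10]=10·55+1155=1705
Read S(12,9) = 22275, S(12,10) = 1705.

22275, 1705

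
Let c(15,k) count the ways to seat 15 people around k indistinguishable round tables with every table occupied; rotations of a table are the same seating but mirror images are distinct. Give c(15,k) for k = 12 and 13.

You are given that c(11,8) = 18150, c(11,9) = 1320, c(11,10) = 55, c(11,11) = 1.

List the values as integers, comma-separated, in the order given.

143325, 5005

r12: T_12,9=11×1320+18150=32670; T_12,10=11×55+1320=1925; T_12,11=11×1+55=66; T_12,12=11×0+1=1
r13: T_13,10=12×1925+32670=55770; T_13,11=12×66+1925=2717; T_13,12=12×1+66=78; T_13,13=12×0+1=1
r14: T_14,11=13×2717+55770=91091; T_14,12=13×78+2717=3731; T_14,13=13×1+78=91
r15: T_15,12=14×3731+91091=143325; T_15,13=14×91+3731=5005
Read c(15,12) = 143325, c(15,13) = 5005.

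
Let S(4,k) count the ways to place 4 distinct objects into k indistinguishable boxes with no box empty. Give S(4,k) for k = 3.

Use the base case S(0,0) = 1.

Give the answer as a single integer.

[1] T[1,1]:1*0+1=1
[2] T[2,1]:1*1+0=1 · T[2,2]:2*0+1=1
[3] T[3,2]:2*1+1=3 · T[3,3]:3*0+1=1
[4] T[4,3]:3*1+3=6
Read S(4,3) = 6.

6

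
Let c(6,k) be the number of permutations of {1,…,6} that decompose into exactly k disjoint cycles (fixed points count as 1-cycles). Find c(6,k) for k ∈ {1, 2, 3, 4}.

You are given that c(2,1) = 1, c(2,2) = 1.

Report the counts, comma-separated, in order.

120, 274, 225, 85

@3  (3,1):1·2+0→2, (3,2):1·2+1→3, (3,3):0·2+1→1
@4  (4,1):2·3+0→6, (4,2):3·3+2→11, (4,3):1·3+3→6, (4,4):0·3+1→1
@5  (5,1):6·4+0→24, (5,2):11·4+6→50, (5,3):6·4+11→35, (5,4):1·4+6→10
@6  (6,1):24·5+0→120, (6,2):50·5+24→274, (6,3):35·5+50→225, (6,4):10·5+35→85
Read c(6,1) = 120, c(6,2) = 274, c(6,3) = 225, c(6,4) = 85.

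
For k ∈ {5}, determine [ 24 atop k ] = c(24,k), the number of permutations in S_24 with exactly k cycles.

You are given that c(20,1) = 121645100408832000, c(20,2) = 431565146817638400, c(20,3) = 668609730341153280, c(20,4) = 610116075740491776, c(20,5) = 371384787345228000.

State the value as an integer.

105005310755917452984576

r21: T_21,2=20×431565146817638400+121645100408832000=8752948036761600000; T_21,3=20×668609730341153280+431565146817638400=13803759753640704000; T_21,4=20×610116075740491776+668609730341153280=12870931245150988800; T_21,5=20×371384787345228000+610116075740491776=8037811822645051776
r22: T_22,3=21×13803759753640704000+8752948036761600000=298631902863216384000; T_22,4=21×12870931245150988800+13803759753640704000=284093315901811468800; T_22,5=21×8037811822645051776+12870931245150988800=181664979520697076096
r23: T_23,4=22×284093315901811468800+298631902863216384000=6548684852703068697600; T_23,5=22×181664979520697076096+284093315901811468800=4280722865357147142912
r24: T_24,5=23×4280722865357147142912+6548684852703068697600=105005310755917452984576
Read c(24,5) = 105005310755917452984576.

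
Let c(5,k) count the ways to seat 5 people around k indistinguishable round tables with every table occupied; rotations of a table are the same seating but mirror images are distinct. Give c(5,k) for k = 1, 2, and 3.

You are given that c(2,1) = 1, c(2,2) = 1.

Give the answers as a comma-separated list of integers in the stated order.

r3: T_3,1=2×1+0=2; T_3,2=2×1+1=3; T_3,3=2×0+1=1
r4: T_4,1=3×2+0=6; T_4,2=3×3+2=11; T_4,3=3×1+3=6
r5: T_5,1=4×6+0=24; T_5,2=4×11+6=50; T_5,3=4×6+11=35
Read c(5,1) = 24, c(5,2) = 50, c(5,3) = 35.

24, 50, 35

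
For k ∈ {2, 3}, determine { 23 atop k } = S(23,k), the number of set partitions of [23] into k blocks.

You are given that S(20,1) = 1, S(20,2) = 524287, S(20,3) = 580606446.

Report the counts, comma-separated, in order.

4194303, 15686335501

row 21: T[21][1]=1·1+0=1  T[21][2]=2·524287+1=1048575  T[21][3]=3·580606446+524287=1742343625
row 22: T[22][1]=1·1+0=1  T[22][2]=2·1048575+1=2097151  T[22][3]=3·1742343625+1048575=5228079450
row 23: T[23][2]=2·2097151+1=4194303  T[23][3]=3·5228079450+2097151=15686335501
Read S(23,2) = 4194303, S(23,3) = 15686335501.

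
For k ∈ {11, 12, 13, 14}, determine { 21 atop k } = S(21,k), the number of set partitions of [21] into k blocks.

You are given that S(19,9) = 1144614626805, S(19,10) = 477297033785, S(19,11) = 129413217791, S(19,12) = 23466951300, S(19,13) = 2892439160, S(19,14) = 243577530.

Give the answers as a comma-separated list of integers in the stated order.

26826851689001, 6833042030178, 1204909218331, 149304004500

@20  (20,10):477297033785·10+1144614626805→5917584964655, (20,11):129413217791·11+477297033785→1900842429486, (20,12):23466951300·12+129413217791→411016633391, (20,13):2892439160·13+23466951300→61068660380, (20,14):243577530·14+2892439160→6302524580
@21  (21,11):1900842429486·11+5917584964655→26826851689001, (21,12):411016633391·12+1900842429486→6833042030178, (21,13):61068660380·13+411016633391→1204909218331, (21,14):6302524580·14+61068660380→149304004500
Read S(21,11) = 26826851689001, S(21,12) = 6833042030178, S(21,13) = 1204909218331, S(21,14) = 149304004500.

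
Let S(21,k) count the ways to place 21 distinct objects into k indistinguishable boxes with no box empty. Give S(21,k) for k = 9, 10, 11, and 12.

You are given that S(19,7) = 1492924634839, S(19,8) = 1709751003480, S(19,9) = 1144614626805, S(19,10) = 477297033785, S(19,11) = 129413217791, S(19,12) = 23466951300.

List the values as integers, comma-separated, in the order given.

123272476465204, 71187132291275, 26826851689001, 6833042030178

r20: T_20,8=8×1709751003480+1492924634839=15170932662679; T_20,9=9×1144614626805+1709751003480=12011282644725; T_20,10=10×477297033785+1144614626805=5917584964655; T_20,11=11×129413217791+477297033785=1900842429486; T_20,12=12×23466951300+129413217791=411016633391
r21: T_21,9=9×12011282644725+15170932662679=123272476465204; T_21,10=10×5917584964655+12011282644725=71187132291275; T_21,11=11×1900842429486+5917584964655=26826851689001; T_21,12=12×411016633391+1900842429486=6833042030178
Read S(21,9) = 123272476465204, S(21,10) = 71187132291275, S(21,11) = 26826851689001, S(21,12) = 6833042030178.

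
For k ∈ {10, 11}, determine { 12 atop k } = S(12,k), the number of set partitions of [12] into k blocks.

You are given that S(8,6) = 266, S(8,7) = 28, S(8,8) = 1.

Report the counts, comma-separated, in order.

1705, 66

i=9: T(9,7)=266+7·28=462 | T(9,8)=28+8·1=36 | T(9,9)=1+9·0=1
i=10: T(10,8)=462+8·36=750 | T(10,9)=36+9·1=45 | T(10,10)=1+10·0=1
i=11: T(11,9)=750+9·45=1155 | T(11,10)=45+10·1=55 | T(11,11)=1+11·0=1
i=12: T(12,10)=1155+10·55=1705 | T(12,11)=55+11·1=66
Read S(12,10) = 1705, S(12,11) = 66.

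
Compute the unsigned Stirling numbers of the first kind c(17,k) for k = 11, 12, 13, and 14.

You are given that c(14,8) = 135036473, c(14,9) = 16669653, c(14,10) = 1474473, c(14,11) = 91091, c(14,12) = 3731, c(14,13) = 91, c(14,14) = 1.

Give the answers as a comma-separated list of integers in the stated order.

@15  (15,9):16669653·14+135036473→368411615, (15,10):1474473·14+16669653→37312275, (15,11):91091·14+1474473→2749747, (15,12):3731·14+91091→143325, (15,13):91·14+3731→5005, (15,14):1·14+91→105
@16  (16,10):37312275·15+368411615→928095740, (16,11):2749747·15+37312275→78558480, (16,12):143325·15+2749747→4899622, (16,13):5005·15+143325→218400, (16,14):105·15+5005→6580
@17  (17,11):78558480·16+928095740→2185031420, (17,12):4899622·16+78558480→156952432, (17,13):218400·16+4899622→8394022, (17,14):6580·16+218400→323680
Read c(17,11) = 2185031420, c(17,12) = 156952432, c(17,13) = 8394022, c(17,14) = 323680.

2185031420, 156952432, 8394022, 323680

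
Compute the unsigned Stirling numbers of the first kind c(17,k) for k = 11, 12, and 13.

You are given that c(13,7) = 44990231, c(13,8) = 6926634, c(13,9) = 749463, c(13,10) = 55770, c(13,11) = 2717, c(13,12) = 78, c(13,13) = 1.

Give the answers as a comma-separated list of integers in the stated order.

2185031420, 156952432, 8394022

@14  (14,8):6926634·13+44990231→135036473, (14,9):749463·13+6926634→16669653, (14,10):55770·13+749463→1474473, (14,11):2717·13+55770→91091, (14,12):78·13+2717→3731, (14,13):1·13+78→91
@15  (15,9):16669653·14+135036473→368411615, (15,10):1474473·14+16669653→37312275, (15,11):91091·14+1474473→2749747, (15,12):3731·14+91091→143325, (15,13):91·14+3731→5005
@16  (16,10):37312275·15+368411615→928095740, (16,11):2749747·15+37312275→78558480, (16,12):143325·15+2749747→4899622, (16,13):5005·15+143325→218400
@17  (17,11):78558480·16+928095740→2185031420, (17,12):4899622·16+78558480→156952432, (17,13):218400·16+4899622→8394022
Read c(17,11) = 2185031420, c(17,12) = 156952432, c(17,13) = 8394022.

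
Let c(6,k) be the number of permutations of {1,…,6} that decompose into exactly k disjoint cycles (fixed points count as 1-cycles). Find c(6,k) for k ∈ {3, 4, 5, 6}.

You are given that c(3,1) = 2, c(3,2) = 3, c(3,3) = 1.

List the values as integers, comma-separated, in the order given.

225, 85, 15, 1

i=4: T(4,1)=0+3·2=6 | T(4,2)=2+3·3=11 | T(4,3)=3+3·1=6 | T(4,4)=1+3·0=1
i=5: T(5,2)=6+4·11=50 | T(5,3)=11+4·6=35 | T(5,4)=6+4·1=10 | T(5,5)=1+4·0=1
i=6: T(6,3)=50+5·35=225 | T(6,4)=35+5·10=85 | T(6,5)=10+5·1=15 | T(6,6)=1+5·0=1
Read c(6,3) = 225, c(6,4) = 85, c(6,5) = 15, c(6,6) = 1.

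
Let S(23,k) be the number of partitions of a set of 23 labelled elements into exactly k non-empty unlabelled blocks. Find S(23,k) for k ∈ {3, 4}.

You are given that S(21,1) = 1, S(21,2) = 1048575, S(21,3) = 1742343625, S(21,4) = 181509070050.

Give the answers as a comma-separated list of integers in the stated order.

@22  (22,2):1048575·2+1→2097151, (22,3):1742343625·3+1048575→5228079450, (22,4):181509070050·4+1742343625→727778623825
@23  (23,3):5228079450·3+2097151→15686335501, (23,4):727778623825·4+5228079450→2916342574750
Read S(23,3) = 15686335501, S(23,4) = 2916342574750.

15686335501, 2916342574750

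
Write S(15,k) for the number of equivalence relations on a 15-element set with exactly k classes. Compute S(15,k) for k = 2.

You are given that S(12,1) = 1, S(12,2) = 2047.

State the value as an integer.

[13] T[13,1]:1*1+0=1 · T[13,2]:2*2047+1=4095
[14] T[14,1]:1*1+0=1 · T[14,2]:2*4095+1=8191
[15] T[15,2]:2*8191+1=16383
Read S(15,2) = 16383.

16383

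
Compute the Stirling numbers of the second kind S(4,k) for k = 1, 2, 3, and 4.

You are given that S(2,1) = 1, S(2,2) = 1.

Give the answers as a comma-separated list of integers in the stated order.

1, 7, 6, 1

[3] T[3,1]:1*1+0=1 · T[3,2]:2*1+1=3 · T[3,3]:3*0+1=1
[4] T[4,1]:1*1+0=1 · T[4,2]:2*3+1=7 · T[4,3]:3*1+3=6 · T[4,4]:4*0+1=1
Read S(4,1) = 1, S(4,2) = 7, S(4,3) = 6, S(4,4) = 1.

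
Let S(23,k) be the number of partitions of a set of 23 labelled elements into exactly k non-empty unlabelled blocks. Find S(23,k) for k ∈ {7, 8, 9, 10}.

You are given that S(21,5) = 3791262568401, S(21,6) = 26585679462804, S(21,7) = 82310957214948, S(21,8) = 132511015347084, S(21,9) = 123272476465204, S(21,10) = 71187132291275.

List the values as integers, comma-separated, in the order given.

4382641999117305, 9741955019900400, 12320068811796900, 9593401297313460

r22: T_22,6=6×26585679462804+3791262568401=163305339345225; T_22,7=7×82310957214948+26585679462804=602762379967440; T_22,8=8×132511015347084+82310957214948=1142399079991620; T_22,9=9×123272476465204+132511015347084=1241963303533920; T_22,10=10×71187132291275+123272476465204=835143799377954
r23: T_23,7=7×602762379967440+163305339345225=4382641999117305; T_23,8=8×1142399079991620+602762379967440=9741955019900400; T_23,9=9×1241963303533920+1142399079991620=12320068811796900; T_23,10=10×835143799377954+1241963303533920=9593401297313460
Read S(23,7) = 4382641999117305, S(23,8) = 9741955019900400, S(23,9) = 12320068811796900, S(23,10) = 9593401297313460.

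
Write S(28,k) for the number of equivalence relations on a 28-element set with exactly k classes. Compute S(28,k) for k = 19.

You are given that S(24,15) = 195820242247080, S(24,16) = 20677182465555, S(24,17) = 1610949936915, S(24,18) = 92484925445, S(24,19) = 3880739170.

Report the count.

7626292886912700

row 25: T[25][16]=16·20677182465555+195820242247080=526655161695960  T[25][17]=17·1610949936915+20677182465555=48063331393110  T[25][18]=18·92484925445+1610949936915=3275678594925  T[25][19]=19·3880739170+92484925445=166218969675
row 26: T[26][17]=17·48063331393110+526655161695960=1343731795378830  T[26][18]=18·3275678594925+48063331393110=107025546101760  T[26][19]=19·166218969675+3275678594925=6433839018750
row 27: T[27][18]=18·107025546101760+1343731795378830=3270191625210510  T[27][19]=19·6433839018750+107025546101760=229268487458010
row 28: T[28][19]=19·229268487458010+3270191625210510=7626292886912700
Read S(28,19) = 7626292886912700.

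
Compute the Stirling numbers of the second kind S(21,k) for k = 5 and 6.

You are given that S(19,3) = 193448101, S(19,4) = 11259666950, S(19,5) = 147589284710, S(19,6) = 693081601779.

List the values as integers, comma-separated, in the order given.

3791262568401, 26585679462804

@20  (20,4):11259666950·4+193448101→45232115901, (20,5):147589284710·5+11259666950→749206090500, (20,6):693081601779·6+147589284710→4306078895384
@21  (21,5):749206090500·5+45232115901→3791262568401, (21,6):4306078895384·6+749206090500→26585679462804
Read S(21,5) = 3791262568401, S(21,6) = 26585679462804.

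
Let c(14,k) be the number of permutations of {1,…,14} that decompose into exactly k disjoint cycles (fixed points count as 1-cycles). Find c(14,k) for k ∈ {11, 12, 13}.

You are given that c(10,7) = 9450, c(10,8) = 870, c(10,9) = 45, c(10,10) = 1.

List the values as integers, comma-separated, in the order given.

i=11: T(11,8)=9450+10·870=18150 | T(11,9)=870+10·45=1320 | T(11,10)=45+10·1=55 | T(11,11)=1+10·0=1
i=12: T(12,9)=18150+11·1320=32670 | T(12,10)=1320+11·55=1925 | T(12,11)=55+11·1=66 | T(12,12)=1+11·0=1
i=13: T(13,10)=32670+12·1925=55770 | T(13,11)=1925+12·66=2717 | T(13,12)=66+12·1=78 | T(13,13)=1+12·0=1
i=14: T(14,11)=55770+13·2717=91091 | T(14,12)=2717+13·78=3731 | T(14,13)=78+13·1=91
Read c(14,11) = 91091, c(14,12) = 3731, c(14,13) = 91.

91091, 3731, 91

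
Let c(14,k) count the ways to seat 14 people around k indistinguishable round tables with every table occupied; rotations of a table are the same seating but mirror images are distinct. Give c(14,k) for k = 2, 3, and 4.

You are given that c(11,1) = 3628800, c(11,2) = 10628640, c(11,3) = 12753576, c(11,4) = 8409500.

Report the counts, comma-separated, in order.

[12] T[12,1]:11*3628800+0=39916800 · T[12,2]:11*10628640+3628800=120543840 · T[12,3]:11*12753576+10628640=150917976 · T[12,4]:11*8409500+12753576=105258076
[13] T[13,1]:12*39916800+0=479001600 · T[13,2]:12*120543840+39916800=1486442880 · T[13,3]:12*150917976+120543840=1931559552 · T[13,4]:12*105258076+150917976=1414014888
[14] T[14,2]:13*1486442880+479001600=19802759040 · T[14,3]:13*1931559552+1486442880=26596717056 · T[14,4]:13*1414014888+1931559552=20313753096
Read c(14,2) = 19802759040, c(14,3) = 26596717056, c(14,4) = 20313753096.

19802759040, 26596717056, 20313753096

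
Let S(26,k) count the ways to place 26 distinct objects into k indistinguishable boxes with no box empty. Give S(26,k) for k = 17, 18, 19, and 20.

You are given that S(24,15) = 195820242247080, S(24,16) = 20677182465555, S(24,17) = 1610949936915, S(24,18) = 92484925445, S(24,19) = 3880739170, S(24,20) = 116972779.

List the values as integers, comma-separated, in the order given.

@25  (25,16):20677182465555·16+195820242247080→526655161695960, (25,17):1610949936915·17+20677182465555→48063331393110, (25,18):92484925445·18+1610949936915→3275678594925, (25,19):3880739170·19+92484925445→166218969675, (25,20):116972779·20+3880739170→6220194750
@26  (26,17):48063331393110·17+526655161695960→1343731795378830, (26,18):3275678594925·18+48063331393110→107025546101760, (26,19):166218969675·19+3275678594925→6433839018750, (26,20):6220194750·20+166218969675→290622864675
Read S(26,17) = 1343731795378830, S(26,18) = 107025546101760, S(26,19) = 6433839018750, S(26,20) = 290622864675.

1343731795378830, 107025546101760, 6433839018750, 290622864675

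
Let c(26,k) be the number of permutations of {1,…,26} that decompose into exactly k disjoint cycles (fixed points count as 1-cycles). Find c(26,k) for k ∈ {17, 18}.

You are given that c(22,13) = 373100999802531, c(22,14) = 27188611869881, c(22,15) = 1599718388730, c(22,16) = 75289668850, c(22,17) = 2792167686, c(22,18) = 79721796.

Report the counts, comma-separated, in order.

12972753318542875, 595667304367135

@23  (23,14):27188611869881·22+373100999802531→971250460939913, (23,15):1599718388730·22+27188611869881→62382416421941, (23,16):75289668850·22+1599718388730→3256091103430, (23,17):2792167686·22+75289668850→136717357942, (23,18):79721796·22+2792167686→4546047198
@24  (24,15):62382416421941·23+971250460939913→2406046038644556, (24,16):3256091103430·23+62382416421941→137272511800831, (24,17):136717357942·23+3256091103430→6400590336096, (24,18):4546047198·23+136717357942→241276443496
@25  (25,16):137272511800831·24+2406046038644556→5700586321864500, (25,17):6400590336096·24+137272511800831→290886679867135, (25,18):241276443496·24+6400590336096→12191224980000
@26  (26,17):290886679867135·25+5700586321864500→12972753318542875, (26,18):12191224980000·25+290886679867135→595667304367135
Read c(26,17) = 12972753318542875, c(26,18) = 595667304367135.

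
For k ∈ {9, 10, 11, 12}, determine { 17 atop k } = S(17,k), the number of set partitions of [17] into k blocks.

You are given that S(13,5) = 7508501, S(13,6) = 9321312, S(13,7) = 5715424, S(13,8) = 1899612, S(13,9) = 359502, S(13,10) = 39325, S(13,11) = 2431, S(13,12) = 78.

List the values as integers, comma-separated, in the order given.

r14: T_14,6=6×9321312+7508501=63436373; T_14,7=7×5715424+9321312=49329280; T_14,8=8×1899612+5715424=20912320; T_14,9=9×359502+1899612=5135130; T_14,10=10×39325+359502=752752; T_14,11=11×2431+39325=66066; T_14,12=12×78+2431=3367
r15: T_15,7=7×49329280+63436373=408741333; T_15,8=8×20912320+49329280=216627840; T_15,9=9×5135130+20912320=67128490; T_15,10=10×752752+5135130=12662650; T_15,11=11×66066+752752=1479478; T_15,12=12×3367+66066=106470
r16: T_16,8=8×216627840+408741333=2141764053; T_16,9=9×67128490+216627840=820784250; T_16,10=10×12662650+67128490=193754990; T_16,11=11×1479478+12662650=28936908; T_16,12=12×106470+1479478=2757118
r17: T_17,9=9×820784250+2141764053=9528822303; T_17,10=10×193754990+820784250=2758334150; T_17,11=11×28936908+193754990=512060978; T_17,12=12×2757118+28936908=62022324
Read S(17,9) = 9528822303, S(17,10) = 2758334150, S(17,11) = 512060978, S(17,12) = 62022324.

9528822303, 2758334150, 512060978, 62022324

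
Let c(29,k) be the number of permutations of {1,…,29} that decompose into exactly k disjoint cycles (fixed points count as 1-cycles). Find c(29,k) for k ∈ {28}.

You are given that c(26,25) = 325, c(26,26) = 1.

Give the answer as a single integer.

406

@27  (27,26):1·26+325→351, (27,27):0·26+1→1
@28  (28,27):1·27+351→378, (28,28):0·27+1→1
@29  (29,28):1·28+378→406
Read c(29,28) = 406.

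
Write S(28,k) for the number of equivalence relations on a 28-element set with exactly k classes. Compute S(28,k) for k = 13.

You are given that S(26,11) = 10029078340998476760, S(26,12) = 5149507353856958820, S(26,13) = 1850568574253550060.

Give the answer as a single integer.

row 27: T[27][12]=12·5149507353856958820+10029078340998476760=71823166587281982600  T[27][13]=13·1850568574253550060+5149507353856958820=29206898819153109600
row 28: T[28][13]=13·29206898819153109600+71823166587281982600=451512851236272407400
Read S(28,13) = 451512851236272407400.

451512851236272407400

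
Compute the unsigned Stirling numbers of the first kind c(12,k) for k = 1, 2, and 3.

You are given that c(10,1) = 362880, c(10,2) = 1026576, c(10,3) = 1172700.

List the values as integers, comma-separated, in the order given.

39916800, 120543840, 150917976

row 11: T[11][1]=10·362880+0=3628800  T[11][2]=10·1026576+362880=10628640  T[11][3]=10·1172700+1026576=12753576
row 12: T[12][1]=11·3628800+0=39916800  T[12][2]=11·10628640+3628800=120543840  T[12][3]=11·12753576+10628640=150917976
Read c(12,1) = 39916800, c(12,2) = 120543840, c(12,3) = 150917976.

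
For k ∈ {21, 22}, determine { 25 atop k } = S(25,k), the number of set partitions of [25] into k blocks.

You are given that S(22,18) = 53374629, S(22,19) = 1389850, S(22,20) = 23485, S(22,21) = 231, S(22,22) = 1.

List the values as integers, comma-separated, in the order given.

[23] T[23,19]:19*1389850+53374629=79781779 · T[23,20]:20*23485+1389850=1859550 · T[23,21]:21*231+23485=28336 · T[23,22]:22*1+231=253
[24] T[24,20]:20*1859550+79781779=116972779 · T[24,21]:21*28336+1859550=2454606 · T[24,22]:22*253+28336=33902
[25] T[25,21]:21*2454606+116972779=168519505 · T[25,22]:22*33902+2454606=3200450
Read S(25,21) = 168519505, S(25,22) = 3200450.

168519505, 3200450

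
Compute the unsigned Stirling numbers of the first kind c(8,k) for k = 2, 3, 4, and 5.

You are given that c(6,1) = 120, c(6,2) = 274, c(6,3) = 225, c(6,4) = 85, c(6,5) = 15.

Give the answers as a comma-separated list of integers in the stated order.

13068, 13132, 6769, 1960

row 7: T[7][1]=6·120+0=720  T[7][2]=6·274+120=1764  T[7][3]=6·225+274=1624  T[7][4]=6·85+225=735  T[7][5]=6·15+85=175
row 8: T[8][2]=7·1764+720=13068  T[8][3]=7·1624+1764=13132  T[8][4]=7·735+1624=6769  T[8][5]=7·175+735=1960
Read c(8,2) = 13068, c(8,3) = 13132, c(8,4) = 6769, c(8,5) = 1960.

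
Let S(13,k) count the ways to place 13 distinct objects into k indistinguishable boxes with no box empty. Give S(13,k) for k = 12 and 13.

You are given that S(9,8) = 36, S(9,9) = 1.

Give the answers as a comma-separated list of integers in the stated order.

[10] T[10,9]:9*1+36=45 · T[10,10]:10*0+1=1
[11] T[11,10]:10*1+45=55 · T[11,11]:11*0+1=1
[12] T[12,11]:11*1+55=66 · T[12,12]:12*0+1=1
[13] T[13,12]:12*1+66=78 · T[13,13]:13*0+1=1
Read S(13,12) = 78, S(13,13) = 1.

78, 1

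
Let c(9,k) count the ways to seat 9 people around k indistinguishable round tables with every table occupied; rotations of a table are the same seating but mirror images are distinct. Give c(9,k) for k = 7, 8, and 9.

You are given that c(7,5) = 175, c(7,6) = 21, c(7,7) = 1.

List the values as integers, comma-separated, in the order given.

@8  (8,6):21·7+175→322, (8,7):1·7+21→28, (8,8):0·7+1→1
@9  (9,7):28·8+322→546, (9,8):1·8+28→36, (9,9):0·8+1→1
Read c(9,7) = 546, c(9,8) = 36, c(9,9) = 1.

546, 36, 1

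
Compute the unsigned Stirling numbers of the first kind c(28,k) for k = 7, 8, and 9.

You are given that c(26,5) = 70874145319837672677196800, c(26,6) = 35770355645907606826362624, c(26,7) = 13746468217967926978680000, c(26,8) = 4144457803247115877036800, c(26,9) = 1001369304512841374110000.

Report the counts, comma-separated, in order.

11616723683566425573507775872, 3673742549077683082376236224, 936363983558079713086850400

i=27: T(27,6)=70874145319837672677196800+26·35770355645907606826362624=1000903392113435450162625024 | T(27,7)=35770355645907606826362624+26·13746468217967926978680000=393178529313073708272042624 | T(27,8)=13746468217967926978680000+26·4144457803247115877036800=121502371102392939781636800 | T(27,9)=4144457803247115877036800+26·1001369304512841374110000=30180059720580991603896800
i=28: T(28,7)=1000903392113435450162625024+27·393178529313073708272042624=11616723683566425573507775872 | T(28,8)=393178529313073708272042624+27·121502371102392939781636800=3673742549077683082376236224 | T(28,9)=121502371102392939781636800+27·30180059720580991603896800=936363983558079713086850400
Read c(28,7) = 11616723683566425573507775872, c(28,8) = 3673742549077683082376236224, c(28,9) = 936363983558079713086850400.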